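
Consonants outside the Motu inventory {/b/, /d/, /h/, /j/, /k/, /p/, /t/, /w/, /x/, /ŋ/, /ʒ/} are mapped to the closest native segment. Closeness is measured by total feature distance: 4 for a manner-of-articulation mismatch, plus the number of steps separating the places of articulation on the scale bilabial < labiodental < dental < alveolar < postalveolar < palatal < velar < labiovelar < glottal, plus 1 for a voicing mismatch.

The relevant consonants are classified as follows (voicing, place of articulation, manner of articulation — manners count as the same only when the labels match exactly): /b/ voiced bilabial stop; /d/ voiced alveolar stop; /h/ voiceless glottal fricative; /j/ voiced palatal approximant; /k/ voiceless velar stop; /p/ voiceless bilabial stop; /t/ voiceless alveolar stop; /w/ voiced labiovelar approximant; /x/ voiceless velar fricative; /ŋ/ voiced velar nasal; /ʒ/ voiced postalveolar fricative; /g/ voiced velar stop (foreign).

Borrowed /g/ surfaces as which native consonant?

k

/k/ is closest: same manner (stop), place distance 0 (velar→velar), voicing differs (+1); total 1. Next closest is /d/ at distance 3.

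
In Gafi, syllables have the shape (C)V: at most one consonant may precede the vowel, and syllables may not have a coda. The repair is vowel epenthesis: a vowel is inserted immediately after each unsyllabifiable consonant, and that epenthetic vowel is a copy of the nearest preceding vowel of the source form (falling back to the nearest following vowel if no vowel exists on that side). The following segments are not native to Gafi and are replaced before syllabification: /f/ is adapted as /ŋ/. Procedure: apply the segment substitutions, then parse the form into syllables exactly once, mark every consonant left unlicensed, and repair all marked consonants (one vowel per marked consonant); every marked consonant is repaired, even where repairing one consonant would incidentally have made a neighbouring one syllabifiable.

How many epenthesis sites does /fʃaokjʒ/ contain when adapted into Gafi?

After substitution the input is /ŋʃaokjʒ/.
The unsyllabifiable consonants are /ŋ/, /k/, /j/, /ʒ/; each receives one epenthetic vowel.

4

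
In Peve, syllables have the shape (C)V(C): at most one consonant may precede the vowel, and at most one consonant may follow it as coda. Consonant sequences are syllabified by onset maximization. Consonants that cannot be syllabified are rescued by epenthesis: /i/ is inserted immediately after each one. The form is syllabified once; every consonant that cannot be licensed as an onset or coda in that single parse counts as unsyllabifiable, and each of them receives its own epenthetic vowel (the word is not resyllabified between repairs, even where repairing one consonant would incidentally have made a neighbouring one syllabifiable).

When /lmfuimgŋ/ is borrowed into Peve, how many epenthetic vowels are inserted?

4

The unsyllabifiable consonants are /l/, /m/, /g/, /ŋ/; each receives one epenthetic vowel.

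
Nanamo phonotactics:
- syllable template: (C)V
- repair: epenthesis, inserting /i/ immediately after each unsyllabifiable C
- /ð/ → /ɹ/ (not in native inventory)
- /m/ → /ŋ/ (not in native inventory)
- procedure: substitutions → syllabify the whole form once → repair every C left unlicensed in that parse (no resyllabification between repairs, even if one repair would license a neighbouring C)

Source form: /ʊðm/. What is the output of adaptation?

ʊɹiŋi

Substitution: /ð/ → /ɹ/, /m/ → /ŋ/, giving /ʊɹŋ/.
Under (C)V, the unsyllabifiable consonants are /ɹ/, /ŋ/ (no codas are permitted; onsets are limited to one consonant).
Epenthesis after each stranded consonant: /ɹ/ → /ɹi/, /ŋ/ → /ŋi/.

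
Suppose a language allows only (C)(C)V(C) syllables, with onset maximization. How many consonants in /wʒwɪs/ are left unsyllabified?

1

Syllabifying with onset maximization leaves /w/ stranded (at most one coda consonant is licensed; onsets may contain at most 2 consonants).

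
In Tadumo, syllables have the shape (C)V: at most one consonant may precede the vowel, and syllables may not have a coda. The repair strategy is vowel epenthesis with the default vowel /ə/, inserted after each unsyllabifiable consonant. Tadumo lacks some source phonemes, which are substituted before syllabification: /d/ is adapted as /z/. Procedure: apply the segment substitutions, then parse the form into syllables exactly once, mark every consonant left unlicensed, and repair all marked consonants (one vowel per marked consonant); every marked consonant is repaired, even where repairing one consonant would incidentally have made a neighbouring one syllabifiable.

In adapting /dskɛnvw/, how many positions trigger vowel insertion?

5

After substitution the input is /zskɛnvw/.
The unsyllabifiable consonants are /z/, /s/, /n/, /v/, /w/; each receives one epenthetic vowel.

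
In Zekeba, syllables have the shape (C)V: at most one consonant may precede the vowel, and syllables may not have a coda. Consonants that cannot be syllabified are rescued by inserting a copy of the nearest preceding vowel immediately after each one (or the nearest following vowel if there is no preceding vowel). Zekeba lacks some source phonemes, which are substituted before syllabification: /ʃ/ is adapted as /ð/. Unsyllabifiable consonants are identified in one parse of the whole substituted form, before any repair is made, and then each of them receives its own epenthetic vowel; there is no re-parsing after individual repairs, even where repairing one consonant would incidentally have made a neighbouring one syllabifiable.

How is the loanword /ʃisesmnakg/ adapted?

Substitution: /ʃ/ → /ð/, giving /ðisesmnakg/.
The consonants /s/, /m/, /k/, /g/ cannot be parsed into a legal (C)V syllable (no codas are permitted; onsets are limited to one consonant).
Each unlicensed consonant becomes the onset of a new syllable: /s/ → /se/, /m/ → /me/, /k/ → /ka/, /g/ → /ga/.

ðisesemenakaga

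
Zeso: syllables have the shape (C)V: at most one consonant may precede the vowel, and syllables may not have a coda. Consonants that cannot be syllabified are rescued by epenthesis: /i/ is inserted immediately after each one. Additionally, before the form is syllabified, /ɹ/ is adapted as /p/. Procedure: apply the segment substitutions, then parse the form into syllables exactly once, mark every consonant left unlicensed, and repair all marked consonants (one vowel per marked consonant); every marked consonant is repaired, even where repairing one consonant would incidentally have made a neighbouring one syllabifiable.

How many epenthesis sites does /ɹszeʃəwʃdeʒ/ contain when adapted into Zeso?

5

After substitution the input is /pszeʃəwʃdeʒ/.
The unsyllabifiable consonants are /p/, /s/, /w/, /ʃ/, /ʒ/; each receives one epenthetic vowel.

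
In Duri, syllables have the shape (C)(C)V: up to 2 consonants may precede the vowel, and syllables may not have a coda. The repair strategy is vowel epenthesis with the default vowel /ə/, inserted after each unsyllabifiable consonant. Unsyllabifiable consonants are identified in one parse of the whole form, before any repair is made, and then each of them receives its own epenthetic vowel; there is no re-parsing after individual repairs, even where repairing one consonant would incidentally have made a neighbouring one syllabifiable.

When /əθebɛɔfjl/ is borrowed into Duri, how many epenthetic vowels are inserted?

3

The unsyllabifiable consonants are /f/, /j/, /l/; each receives one epenthetic vowel.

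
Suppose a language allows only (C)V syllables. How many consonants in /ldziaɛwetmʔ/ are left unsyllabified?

5

Under (C)V, the unsyllabifiable consonants are /l/, /d/, /t/, /m/, /ʔ/ (no codas are permitted; onsets are limited to one consonant).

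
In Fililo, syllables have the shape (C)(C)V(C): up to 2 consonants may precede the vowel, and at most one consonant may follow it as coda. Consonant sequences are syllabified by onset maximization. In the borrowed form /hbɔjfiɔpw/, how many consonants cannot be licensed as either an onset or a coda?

The consonants /w/ cannot be parsed into a legal (C)(C)V(C) syllable (at most one coda consonant is licensed; onsets may contain at most 2 consonants).

1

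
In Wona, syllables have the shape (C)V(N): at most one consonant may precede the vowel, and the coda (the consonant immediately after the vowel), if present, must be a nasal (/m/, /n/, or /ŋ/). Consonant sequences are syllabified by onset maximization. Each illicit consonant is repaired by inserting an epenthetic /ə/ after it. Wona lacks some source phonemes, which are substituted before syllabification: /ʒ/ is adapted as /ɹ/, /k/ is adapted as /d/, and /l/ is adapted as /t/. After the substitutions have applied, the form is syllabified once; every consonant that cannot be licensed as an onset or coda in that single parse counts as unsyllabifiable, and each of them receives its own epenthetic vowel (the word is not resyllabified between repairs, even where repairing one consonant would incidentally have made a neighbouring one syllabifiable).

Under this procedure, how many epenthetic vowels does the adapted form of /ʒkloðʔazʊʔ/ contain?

After substitution the input is /ɹdtoðʔazʊʔ/.
The unsyllabifiable consonants are /ɹ/, /d/, /ð/, /ʔ/; each receives one epenthetic vowel.

4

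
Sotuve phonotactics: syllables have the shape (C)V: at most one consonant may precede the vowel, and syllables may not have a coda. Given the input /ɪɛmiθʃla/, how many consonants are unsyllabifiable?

Under (C)V, the unsyllabifiable consonants are /θ/, /ʃ/ (no codas are permitted; onsets are limited to one consonant).

2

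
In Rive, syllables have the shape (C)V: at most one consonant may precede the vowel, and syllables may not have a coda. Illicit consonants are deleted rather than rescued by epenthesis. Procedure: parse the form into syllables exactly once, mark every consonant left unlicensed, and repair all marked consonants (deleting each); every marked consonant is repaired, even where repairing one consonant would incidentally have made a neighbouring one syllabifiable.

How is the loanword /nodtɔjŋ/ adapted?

notɔ

The consonants /d/, /j/, /ŋ/ cannot be parsed into a legal (C)V syllable (no codas are permitted; onsets are limited to one consonant).
Deletion applies to /d/, /j/, /ŋ/.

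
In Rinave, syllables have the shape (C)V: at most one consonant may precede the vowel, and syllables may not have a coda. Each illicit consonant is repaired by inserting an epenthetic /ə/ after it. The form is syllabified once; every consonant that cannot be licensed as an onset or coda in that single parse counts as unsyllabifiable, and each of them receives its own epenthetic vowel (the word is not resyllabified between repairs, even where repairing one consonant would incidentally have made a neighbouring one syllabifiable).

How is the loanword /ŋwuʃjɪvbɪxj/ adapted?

ŋəwuʃəjɪvəbɪxəjə

The consonants /ŋ/, /ʃ/, /v/, /x/, /j/ cannot be parsed into a legal (C)V syllable (no codas are permitted; onsets are limited to one consonant).
Inserting the epenthetic vowel yields /ŋ/ → /ŋə/, /ʃ/ → /ʃə/, /v/ → /və/, /x/ → /xə/, /j/ → /jə/.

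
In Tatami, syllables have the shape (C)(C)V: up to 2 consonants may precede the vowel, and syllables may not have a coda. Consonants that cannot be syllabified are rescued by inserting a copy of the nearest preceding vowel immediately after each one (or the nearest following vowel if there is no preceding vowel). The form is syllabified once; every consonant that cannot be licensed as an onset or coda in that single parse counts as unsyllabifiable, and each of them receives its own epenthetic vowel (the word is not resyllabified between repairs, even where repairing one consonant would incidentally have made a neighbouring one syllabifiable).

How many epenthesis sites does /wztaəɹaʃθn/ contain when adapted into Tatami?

The unsyllabifiable consonants are /w/, /ʃ/, /θ/, /n/; each receives one epenthetic vowel.

4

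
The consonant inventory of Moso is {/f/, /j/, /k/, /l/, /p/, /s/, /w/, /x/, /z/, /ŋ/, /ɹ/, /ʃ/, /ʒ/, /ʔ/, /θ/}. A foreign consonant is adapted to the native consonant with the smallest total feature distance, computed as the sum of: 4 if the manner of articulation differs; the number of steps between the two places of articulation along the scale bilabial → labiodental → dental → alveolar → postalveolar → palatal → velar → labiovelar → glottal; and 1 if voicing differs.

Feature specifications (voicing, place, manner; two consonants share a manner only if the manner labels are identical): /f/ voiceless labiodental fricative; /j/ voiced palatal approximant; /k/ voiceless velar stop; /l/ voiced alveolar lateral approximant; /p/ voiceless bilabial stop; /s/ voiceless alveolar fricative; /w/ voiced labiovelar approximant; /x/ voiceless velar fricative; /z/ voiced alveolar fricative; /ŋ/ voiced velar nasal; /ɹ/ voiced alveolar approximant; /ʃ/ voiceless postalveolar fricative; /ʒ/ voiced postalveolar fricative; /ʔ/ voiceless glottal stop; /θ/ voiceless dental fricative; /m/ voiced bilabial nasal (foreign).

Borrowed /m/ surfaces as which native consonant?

p

/p/ is closest: manner differs (nasal→stop, +4), place distance 0 (bilabial→bilabial), voicing differs (+1); total 5. Next closest is /f/ at distance 6.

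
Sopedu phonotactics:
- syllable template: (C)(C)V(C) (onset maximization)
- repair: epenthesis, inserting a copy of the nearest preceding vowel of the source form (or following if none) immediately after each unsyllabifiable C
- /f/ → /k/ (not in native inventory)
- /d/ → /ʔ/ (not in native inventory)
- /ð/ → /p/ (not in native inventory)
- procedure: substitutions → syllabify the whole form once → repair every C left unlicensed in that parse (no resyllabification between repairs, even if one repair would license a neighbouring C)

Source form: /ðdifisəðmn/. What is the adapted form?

Substitution: /ð/ → /p/, /d/ → /ʔ/, /f/ → /k/, giving /pʔikisəpmn/.
The consonants /m/, /n/ cannot be parsed into a legal (C)(C)V(C) syllable (at most one coda consonant is licensed; onsets may contain at most 2 consonants).
Each unlicensed consonant becomes the onset of a new syllable: /m/ → /mə/, /n/ → /nə/.

pʔikisəpmənə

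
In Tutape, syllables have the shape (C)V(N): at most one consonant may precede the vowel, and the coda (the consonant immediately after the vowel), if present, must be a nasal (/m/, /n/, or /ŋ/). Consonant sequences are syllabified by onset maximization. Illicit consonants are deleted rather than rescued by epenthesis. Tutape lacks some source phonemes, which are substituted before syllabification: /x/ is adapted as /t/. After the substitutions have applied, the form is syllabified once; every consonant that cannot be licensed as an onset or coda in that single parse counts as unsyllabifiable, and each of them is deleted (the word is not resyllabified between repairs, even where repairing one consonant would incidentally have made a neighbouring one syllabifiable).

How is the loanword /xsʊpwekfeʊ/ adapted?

Substitution: /x/ → /t/, giving /tsʊpwekfeʊ/.
The consonants /t/, /p/, /k/ cannot be parsed into a legal (C)V(N) syllable (only a nasal (/m/, /n/, or /ŋ/) is licensed in coda position; onsets are limited to one consonant).
Deleting the stranded consonants removes /t/, /p/, /k/.

sʊwefeʊ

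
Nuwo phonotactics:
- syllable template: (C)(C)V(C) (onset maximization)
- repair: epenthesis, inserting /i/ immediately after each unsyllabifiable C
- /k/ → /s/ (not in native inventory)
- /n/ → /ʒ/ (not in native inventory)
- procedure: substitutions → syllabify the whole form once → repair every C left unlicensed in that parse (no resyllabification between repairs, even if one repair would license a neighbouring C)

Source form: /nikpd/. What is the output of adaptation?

ʒispidi

Substitution: /n/ → /ʒ/, /k/ → /s/, giving /ʒispd/.
Syllabifying with onset maximization leaves /p/, /d/ stranded (at most one coda consonant is licensed; onsets may contain at most 2 consonants).
Epenthesis after each stranded consonant: /p/ → /pi/, /d/ → /di/.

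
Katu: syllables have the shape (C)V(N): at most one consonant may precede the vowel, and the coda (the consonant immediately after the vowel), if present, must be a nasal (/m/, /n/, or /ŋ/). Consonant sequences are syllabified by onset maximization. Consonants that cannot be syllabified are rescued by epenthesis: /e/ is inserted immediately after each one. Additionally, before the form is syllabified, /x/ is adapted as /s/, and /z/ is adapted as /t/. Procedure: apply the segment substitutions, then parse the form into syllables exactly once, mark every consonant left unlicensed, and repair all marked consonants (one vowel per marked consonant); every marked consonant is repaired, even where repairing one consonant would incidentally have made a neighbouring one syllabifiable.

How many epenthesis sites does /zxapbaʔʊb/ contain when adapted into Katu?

3

After substitution the input is /tsapbaʔʊb/.
The unsyllabifiable consonants are /t/, /p/, /b/; each receives one epenthetic vowel.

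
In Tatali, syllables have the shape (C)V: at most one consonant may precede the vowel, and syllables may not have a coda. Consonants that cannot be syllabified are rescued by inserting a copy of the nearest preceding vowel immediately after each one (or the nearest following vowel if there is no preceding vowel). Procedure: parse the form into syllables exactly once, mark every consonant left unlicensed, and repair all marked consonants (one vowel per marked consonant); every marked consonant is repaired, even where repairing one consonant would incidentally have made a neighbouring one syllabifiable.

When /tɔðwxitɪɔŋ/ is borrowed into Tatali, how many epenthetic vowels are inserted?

3

The unsyllabifiable consonants are /ð/, /w/, /ŋ/; each receives one epenthetic vowel.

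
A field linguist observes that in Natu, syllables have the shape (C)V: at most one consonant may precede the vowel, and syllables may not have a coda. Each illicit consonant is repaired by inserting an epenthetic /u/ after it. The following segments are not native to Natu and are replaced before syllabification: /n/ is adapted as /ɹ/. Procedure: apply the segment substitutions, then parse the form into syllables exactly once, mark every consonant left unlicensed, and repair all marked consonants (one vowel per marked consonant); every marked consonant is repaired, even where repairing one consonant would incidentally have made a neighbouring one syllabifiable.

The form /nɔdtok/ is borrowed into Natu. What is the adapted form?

ɹɔdutoku

Substitution: /n/ → /ɹ/, giving /ɹɔdtok/.
Syllabifying with onset maximization leaves /d/, /k/ stranded (no codas are permitted; onsets are limited to one consonant).
Epenthesis after each stranded consonant: /d/ → /du/, /k/ → /ku/.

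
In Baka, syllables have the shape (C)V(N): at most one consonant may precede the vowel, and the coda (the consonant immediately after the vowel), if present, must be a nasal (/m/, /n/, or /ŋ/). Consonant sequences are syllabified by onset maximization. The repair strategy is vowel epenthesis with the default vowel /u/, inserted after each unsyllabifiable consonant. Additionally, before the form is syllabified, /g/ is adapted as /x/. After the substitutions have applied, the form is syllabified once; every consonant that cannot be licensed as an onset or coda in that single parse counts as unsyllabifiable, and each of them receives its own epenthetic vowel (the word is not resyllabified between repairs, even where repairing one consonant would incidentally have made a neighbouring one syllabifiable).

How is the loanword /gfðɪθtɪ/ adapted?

xufuðɪθutɪ

Substitution: /g/ → /x/, giving /xfðɪθtɪ/.
Syllabifying with onset maximization leaves /x/, /f/, /θ/ stranded (only a nasal (/m/, /n/, or /ŋ/) is licensed in coda position; onsets are limited to one consonant).
Inserting the epenthetic vowel yields /x/ → /xu/, /f/ → /fu/, /θ/ → /θu/.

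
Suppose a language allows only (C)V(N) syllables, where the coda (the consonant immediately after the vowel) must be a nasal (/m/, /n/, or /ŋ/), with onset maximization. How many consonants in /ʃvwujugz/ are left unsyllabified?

Syllabifying with onset maximization leaves /ʃ/, /v/, /g/, /z/ stranded (only a nasal (/m/, /n/, or /ŋ/) is licensed in coda position; onsets are limited to one consonant).

4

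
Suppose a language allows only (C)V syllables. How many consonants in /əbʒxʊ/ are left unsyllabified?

2

Under (C)V, the unsyllabifiable consonants are /b/, /ʒ/ (no codas are permitted; onsets are limited to one consonant).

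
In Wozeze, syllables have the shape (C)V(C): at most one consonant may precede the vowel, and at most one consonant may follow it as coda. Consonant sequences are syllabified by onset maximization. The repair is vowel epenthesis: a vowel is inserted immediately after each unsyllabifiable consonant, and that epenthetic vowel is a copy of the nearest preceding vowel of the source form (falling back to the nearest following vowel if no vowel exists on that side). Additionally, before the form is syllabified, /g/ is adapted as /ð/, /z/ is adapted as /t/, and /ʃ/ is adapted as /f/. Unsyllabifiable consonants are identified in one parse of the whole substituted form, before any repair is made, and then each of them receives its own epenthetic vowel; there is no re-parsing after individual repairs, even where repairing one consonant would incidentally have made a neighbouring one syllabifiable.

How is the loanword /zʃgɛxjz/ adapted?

Substitution: /z/ → /t/, /ʃ/ → /f/, /g/ → /ð/, giving /tfðɛxjt/.
Syllabifying with onset maximization leaves /t/, /f/, /j/, /t/ stranded (at most one coda consonant is licensed; onsets are limited to one consonant).
Each unlicensed consonant becomes the onset of a new syllable: /t/ → /tɛ/, /f/ → /fɛ/, /j/ → /jɛ/, /t/ → /tɛ/.

tɛfɛðɛxjɛtɛ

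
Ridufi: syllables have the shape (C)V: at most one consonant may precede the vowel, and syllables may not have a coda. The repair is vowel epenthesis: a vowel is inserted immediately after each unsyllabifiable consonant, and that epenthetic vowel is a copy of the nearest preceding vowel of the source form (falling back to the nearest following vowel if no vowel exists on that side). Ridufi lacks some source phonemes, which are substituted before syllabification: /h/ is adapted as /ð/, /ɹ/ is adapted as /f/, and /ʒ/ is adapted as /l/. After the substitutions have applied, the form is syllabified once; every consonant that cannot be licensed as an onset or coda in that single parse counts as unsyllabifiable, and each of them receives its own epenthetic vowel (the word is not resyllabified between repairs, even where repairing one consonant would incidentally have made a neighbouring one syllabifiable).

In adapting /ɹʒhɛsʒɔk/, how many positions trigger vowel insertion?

4

After substitution the input is /flðɛslɔk/.
The unsyllabifiable consonants are /f/, /l/, /s/, /k/; each receives one epenthetic vowel.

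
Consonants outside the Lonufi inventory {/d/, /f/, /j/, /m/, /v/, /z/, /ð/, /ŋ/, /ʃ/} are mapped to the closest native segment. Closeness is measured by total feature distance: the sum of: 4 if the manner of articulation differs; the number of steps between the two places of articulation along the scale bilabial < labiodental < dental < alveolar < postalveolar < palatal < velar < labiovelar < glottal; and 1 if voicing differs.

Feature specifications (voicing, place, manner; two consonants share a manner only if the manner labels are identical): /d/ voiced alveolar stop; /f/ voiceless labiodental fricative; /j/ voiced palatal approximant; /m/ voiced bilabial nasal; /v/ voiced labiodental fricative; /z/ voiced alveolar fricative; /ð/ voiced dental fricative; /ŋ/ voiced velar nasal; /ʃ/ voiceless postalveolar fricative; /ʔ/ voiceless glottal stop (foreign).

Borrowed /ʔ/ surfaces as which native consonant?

d

/d/ is closest: same manner (stop), place distance 5 (glottal→alveolar), voicing differs (+1); total 6. Next closest is /ŋ/ at distance 7.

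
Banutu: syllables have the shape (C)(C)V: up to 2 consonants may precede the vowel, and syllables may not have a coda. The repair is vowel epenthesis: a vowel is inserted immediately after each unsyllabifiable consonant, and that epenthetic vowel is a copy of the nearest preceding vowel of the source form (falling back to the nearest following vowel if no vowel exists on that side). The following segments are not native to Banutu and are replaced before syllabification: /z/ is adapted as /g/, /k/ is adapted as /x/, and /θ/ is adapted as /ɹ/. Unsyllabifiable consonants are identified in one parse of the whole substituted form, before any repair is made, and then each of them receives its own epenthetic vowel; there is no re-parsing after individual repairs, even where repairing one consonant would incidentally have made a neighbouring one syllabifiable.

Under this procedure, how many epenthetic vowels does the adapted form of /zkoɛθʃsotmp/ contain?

4

After substitution the input is /gxoɛɹʃsotmp/.
The unsyllabifiable consonants are /ɹ/, /t/, /m/, /p/; each receives one epenthetic vowel.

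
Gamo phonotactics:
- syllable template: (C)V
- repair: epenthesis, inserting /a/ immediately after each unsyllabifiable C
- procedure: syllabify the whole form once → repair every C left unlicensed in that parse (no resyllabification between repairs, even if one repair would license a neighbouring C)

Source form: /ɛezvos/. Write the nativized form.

ɛezavosa

The consonants /z/, /s/ cannot be parsed into a legal (C)V syllable (no codas are permitted; onsets are limited to one consonant).
Epenthesis after each stranded consonant: /z/ → /za/, /s/ → /sa/.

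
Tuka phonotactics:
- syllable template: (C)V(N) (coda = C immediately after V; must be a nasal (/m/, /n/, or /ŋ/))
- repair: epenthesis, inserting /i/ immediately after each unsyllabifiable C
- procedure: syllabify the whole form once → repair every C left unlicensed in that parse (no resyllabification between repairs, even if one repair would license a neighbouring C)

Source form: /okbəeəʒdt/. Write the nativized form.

okibəeəʒiditi

Under (C)V(N), the unsyllabifiable consonants are /k/, /ʒ/, /d/, /t/ (only a nasal (/m/, /n/, or /ŋ/) is licensed in coda position; onsets are limited to one consonant).
Epenthesis after each stranded consonant: /k/ → /ki/, /ʒ/ → /ʒi/, /d/ → /di/, /t/ → /ti/.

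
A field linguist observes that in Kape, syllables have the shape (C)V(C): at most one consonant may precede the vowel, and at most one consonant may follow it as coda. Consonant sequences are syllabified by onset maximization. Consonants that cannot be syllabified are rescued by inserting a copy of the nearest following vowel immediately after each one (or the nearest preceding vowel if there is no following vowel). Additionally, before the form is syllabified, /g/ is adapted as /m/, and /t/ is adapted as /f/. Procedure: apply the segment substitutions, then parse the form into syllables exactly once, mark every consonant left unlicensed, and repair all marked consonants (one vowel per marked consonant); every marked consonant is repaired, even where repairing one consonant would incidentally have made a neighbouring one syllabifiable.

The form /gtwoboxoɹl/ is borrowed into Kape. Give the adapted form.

mofowoboxoɹlo

Substitution: /g/ → /m/, /t/ → /f/, giving /mfwoboxoɹl/.
Syllabifying with onset maximization leaves /m/, /f/, /l/ stranded (at most one coda consonant is licensed; onsets are limited to one consonant).
Each unlicensed consonant becomes the onset of a new syllable: /m/ → /mo/, /f/ → /fo/, /l/ → /lo/.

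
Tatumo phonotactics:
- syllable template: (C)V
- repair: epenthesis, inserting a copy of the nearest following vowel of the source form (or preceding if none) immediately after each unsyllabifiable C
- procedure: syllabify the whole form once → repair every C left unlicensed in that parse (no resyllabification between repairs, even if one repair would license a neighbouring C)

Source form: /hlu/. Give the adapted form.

Syllabifying with onset maximization leaves /h/ stranded (no codas are permitted; onsets are limited to one consonant).
Inserting the epenthetic vowel yields /h/ → /hu/.

hulu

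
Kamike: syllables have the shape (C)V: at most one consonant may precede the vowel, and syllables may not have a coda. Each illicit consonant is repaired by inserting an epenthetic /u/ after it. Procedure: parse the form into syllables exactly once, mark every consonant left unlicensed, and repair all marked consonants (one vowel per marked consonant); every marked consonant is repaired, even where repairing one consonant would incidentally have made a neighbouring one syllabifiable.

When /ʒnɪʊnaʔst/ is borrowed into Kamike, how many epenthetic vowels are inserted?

The unsyllabifiable consonants are /ʒ/, /ʔ/, /s/, /t/; each receives one epenthetic vowel.

4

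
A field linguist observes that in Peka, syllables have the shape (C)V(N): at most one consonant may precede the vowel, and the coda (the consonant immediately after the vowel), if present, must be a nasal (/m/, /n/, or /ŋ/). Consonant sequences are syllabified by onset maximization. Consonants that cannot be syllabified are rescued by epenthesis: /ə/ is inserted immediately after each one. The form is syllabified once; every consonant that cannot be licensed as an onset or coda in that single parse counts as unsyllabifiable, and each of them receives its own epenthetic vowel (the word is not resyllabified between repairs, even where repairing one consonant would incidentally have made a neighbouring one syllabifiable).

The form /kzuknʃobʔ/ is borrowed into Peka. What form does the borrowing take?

kəzukənəʃobəʔə

The consonants /k/, /k/, /n/, /b/, /ʔ/ cannot be parsed into a legal (C)V(N) syllable (only a nasal (/m/, /n/, or /ŋ/) is licensed in coda position; onsets are limited to one consonant).
Inserting the epenthetic vowel yields /k/ → /kə/, /k/ → /kə/, /n/ → /nə/, /b/ → /bə/, /ʔ/ → /ʔə/.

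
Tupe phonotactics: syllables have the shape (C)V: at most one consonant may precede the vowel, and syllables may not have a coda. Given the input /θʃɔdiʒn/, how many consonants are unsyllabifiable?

Syllabifying with onset maximization leaves /θ/, /ʒ/, /n/ stranded (no codas are permitted; onsets are limited to one consonant).

3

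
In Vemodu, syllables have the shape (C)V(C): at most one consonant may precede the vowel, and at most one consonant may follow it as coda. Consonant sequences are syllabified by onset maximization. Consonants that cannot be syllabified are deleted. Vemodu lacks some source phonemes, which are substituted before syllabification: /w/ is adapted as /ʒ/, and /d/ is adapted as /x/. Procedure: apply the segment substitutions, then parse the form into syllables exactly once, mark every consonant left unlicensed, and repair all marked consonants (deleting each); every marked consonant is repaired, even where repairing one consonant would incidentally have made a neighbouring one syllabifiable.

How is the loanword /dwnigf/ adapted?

nig

Substitution: /d/ → /x/, /w/ → /ʒ/, giving /xʒnigf/.
Syllabifying with onset maximization leaves /x/, /ʒ/, /f/ stranded (at most one coda consonant is licensed; onsets are limited to one consonant).
Each unlicensed consonant is deleted: /x/, /ʒ/, /f/.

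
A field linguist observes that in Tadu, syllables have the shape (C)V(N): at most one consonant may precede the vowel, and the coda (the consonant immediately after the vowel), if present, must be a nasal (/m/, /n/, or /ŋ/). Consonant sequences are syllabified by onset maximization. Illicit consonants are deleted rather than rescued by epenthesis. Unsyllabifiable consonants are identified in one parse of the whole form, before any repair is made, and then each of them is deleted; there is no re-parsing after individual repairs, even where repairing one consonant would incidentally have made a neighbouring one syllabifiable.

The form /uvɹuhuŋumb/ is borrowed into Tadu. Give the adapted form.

The consonants /v/, /b/ cannot be parsed into a legal (C)V(N) syllable (only a nasal (/m/, /n/, or /ŋ/) is licensed in coda position; onsets are limited to one consonant).
Deletion applies to /v/, /b/.

uɹuhuŋum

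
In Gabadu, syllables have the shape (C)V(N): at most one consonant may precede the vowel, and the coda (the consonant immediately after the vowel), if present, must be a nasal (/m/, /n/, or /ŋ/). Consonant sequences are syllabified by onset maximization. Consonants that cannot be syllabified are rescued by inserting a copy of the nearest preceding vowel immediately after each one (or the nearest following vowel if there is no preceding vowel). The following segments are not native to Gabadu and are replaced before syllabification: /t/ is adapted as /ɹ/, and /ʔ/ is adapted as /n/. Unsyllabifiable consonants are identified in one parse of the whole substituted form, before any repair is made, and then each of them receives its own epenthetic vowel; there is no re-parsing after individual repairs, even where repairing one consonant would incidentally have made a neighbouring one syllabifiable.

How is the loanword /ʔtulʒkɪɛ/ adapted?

Substitution: /ʔ/ → /n/, /t/ → /ɹ/, giving /nɹulʒkɪɛ/.
The consonants /n/, /l/, /ʒ/ cannot be parsed into a legal (C)V(N) syllable (only a nasal (/m/, /n/, or /ŋ/) is licensed in coda position; onsets are limited to one consonant).
Epenthesis after each stranded consonant: /n/ → /nu/, /l/ → /lu/, /ʒ/ → /ʒu/.

nuɹuluʒukɪɛ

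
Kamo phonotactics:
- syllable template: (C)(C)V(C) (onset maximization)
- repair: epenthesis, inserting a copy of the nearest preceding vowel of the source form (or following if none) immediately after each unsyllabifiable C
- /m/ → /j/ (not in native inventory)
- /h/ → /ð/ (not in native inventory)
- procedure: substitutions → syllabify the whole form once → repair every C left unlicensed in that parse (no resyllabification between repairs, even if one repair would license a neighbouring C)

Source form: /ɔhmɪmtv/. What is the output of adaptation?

ɔðjɪjtɪvɪ

Substitution: /h/ → /ð/, /m/ → /j/, giving /ɔðjɪjtv/.
Syllabifying with onset maximization leaves /t/, /v/ stranded (at most one coda consonant is licensed; onsets may contain at most 2 consonants).
Epenthesis after each stranded consonant: /t/ → /tɪ/, /v/ → /vɪ/.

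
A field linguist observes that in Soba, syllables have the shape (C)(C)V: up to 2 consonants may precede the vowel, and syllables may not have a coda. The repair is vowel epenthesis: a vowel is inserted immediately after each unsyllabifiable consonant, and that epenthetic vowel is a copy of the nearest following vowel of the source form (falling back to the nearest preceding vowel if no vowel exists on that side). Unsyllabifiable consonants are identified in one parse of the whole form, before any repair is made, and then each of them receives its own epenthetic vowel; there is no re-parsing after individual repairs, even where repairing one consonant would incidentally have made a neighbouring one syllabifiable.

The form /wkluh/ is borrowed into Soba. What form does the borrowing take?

Under (C)(C)V, the unsyllabifiable consonants are /w/, /h/ (no codas are permitted; onsets may contain at most 2 consonants).
Inserting the epenthetic vowel yields /w/ → /wu/, /h/ → /hu/.

wukluhu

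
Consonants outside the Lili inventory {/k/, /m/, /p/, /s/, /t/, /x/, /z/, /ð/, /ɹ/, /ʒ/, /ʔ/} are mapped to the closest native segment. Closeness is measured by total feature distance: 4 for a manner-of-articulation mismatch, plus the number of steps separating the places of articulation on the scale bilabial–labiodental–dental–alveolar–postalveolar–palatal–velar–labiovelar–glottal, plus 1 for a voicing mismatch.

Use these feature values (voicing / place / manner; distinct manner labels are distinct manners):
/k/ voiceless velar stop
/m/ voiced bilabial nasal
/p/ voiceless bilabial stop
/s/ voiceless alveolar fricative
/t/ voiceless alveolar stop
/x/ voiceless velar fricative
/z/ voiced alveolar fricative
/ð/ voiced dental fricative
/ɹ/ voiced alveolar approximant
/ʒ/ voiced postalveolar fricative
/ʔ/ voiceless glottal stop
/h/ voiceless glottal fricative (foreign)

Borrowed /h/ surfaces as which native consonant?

x

/x/ is closest: same manner (fricative), place distance 2 (glottal→velar), same voicing; total 2. Next closest is /ʔ/ at distance 4.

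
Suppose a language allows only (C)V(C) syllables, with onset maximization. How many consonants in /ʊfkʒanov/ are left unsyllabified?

1

The consonants /k/ cannot be parsed into a legal (C)V(C) syllable (at most one coda consonant is licensed; onsets are limited to one consonant).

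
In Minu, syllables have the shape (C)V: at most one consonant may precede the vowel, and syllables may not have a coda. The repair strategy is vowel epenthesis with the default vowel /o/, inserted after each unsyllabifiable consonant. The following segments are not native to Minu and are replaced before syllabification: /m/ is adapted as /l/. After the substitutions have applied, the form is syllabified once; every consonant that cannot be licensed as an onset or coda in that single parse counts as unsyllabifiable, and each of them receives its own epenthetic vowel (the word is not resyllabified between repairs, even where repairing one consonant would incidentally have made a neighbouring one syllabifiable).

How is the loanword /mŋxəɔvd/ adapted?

loŋoxəɔvodo

Substitution: /m/ → /l/, giving /lŋxəɔvd/.
Syllabifying with onset maximization leaves /l/, /ŋ/, /v/, /d/ stranded (no codas are permitted; onsets are limited to one consonant).
Each unlicensed consonant becomes the onset of a new syllable: /l/ → /lo/, /ŋ/ → /ŋo/, /v/ → /vo/, /d/ → /do/.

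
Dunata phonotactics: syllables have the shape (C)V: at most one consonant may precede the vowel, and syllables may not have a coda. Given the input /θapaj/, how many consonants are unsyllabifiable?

The consonants /j/ cannot be parsed into a legal (C)V syllable (no codas are permitted; onsets are limited to one consonant).

1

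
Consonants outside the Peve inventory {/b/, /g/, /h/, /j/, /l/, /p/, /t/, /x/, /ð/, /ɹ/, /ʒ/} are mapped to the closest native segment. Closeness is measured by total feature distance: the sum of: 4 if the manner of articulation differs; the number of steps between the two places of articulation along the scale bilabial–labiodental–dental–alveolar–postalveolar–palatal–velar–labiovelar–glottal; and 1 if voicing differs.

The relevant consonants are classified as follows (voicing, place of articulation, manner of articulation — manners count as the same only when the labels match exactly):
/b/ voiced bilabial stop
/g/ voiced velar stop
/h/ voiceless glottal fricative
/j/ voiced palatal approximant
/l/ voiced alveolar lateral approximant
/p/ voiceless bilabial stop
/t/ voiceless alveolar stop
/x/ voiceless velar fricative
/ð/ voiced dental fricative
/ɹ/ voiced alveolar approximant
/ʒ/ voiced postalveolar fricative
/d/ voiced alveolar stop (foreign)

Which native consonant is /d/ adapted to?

/t/ is closest: same manner (stop), place distance 0 (alveolar→alveolar), voicing differs (+1); total 1. Next closest is /b/ at distance 3.

t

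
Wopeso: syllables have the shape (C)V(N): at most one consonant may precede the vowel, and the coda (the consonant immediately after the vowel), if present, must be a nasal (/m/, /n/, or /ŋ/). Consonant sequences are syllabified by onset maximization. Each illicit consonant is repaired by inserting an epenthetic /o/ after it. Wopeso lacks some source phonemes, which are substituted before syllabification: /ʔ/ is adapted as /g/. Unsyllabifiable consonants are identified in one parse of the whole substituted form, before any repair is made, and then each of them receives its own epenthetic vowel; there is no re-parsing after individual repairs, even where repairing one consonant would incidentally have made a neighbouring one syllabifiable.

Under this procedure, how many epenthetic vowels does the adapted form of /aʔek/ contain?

After substitution the input is /agek/.
The unsyllabifiable consonants are /k/; each receives one epenthetic vowel.

1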